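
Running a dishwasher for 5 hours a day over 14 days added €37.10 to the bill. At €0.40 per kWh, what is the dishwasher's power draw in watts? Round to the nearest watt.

1325 W

Energy = €37.10 ÷ €0.40/kWh = 92.75 kWh
Runtime = 5 h/day × 14 days = 70 h
Power = 92.75 kWh ÷ 70 h = 1.325 kW = 1325 W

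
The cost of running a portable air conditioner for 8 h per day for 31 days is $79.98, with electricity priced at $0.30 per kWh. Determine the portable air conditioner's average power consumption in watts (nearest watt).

Energy = $79.98 ÷ $0.30/kWh = 266.6 kWh
Runtime = 8 h/day × 31 days = 248 h
Power = 266.6 kWh ÷ 248 h = 1.075 kW = 1075 W

1075 W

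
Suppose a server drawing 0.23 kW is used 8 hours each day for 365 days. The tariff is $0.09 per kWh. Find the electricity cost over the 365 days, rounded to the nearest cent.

$60.44

Runtime = 8 h/day × 365 days = 2920 h
Energy = 0.23 kW × 2920 h = 671.6 kWh
Cost = 671.6 kWh × $0.09/kWh = $60.44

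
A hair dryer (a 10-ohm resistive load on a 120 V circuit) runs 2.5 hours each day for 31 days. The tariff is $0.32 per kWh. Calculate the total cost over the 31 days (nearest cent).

Power = V²/R = 120²/10 = 1440 W = 1.44 kW
Runtime = 2.5 h/day × 31 days = 77.5 h
Energy = 1.44 kW × 77.5 h = 111.6 kWh
Cost = 111.6 kWh × $0.32/kWh = $35.71

$35.71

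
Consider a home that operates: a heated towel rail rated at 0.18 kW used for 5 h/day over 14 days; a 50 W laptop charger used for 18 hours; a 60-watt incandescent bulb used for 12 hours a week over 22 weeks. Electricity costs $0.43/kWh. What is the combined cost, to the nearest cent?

heated towel rail: Runtime = 5 h/day × 14 days = 70 h
heated towel rail: 0.18 kW × 70 h = 12.6 kWh
laptop charger: 0.05 kW × 18 h = 0.9 kWh
incandescent bulb: Runtime = 12 h/week × 22 weeks = 264 h
incandescent bulb: 0.06 kW × 264 h = 15.84 kWh
Total energy = 29.34 kWh
Cost = 29.34 × $0.43 = $12.62

$12.62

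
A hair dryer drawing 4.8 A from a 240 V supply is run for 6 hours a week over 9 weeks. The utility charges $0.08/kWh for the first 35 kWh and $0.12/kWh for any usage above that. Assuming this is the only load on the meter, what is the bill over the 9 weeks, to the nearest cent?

Power = 4.8 A × 240 V = 1152 W = 1.152 kW
Runtime = 6 h/week × 9 weeks = 54 h
Energy = 1.152 kW × 54 h = 62.208 kWh
Tier 1 (0–35 kWh): 35 × $0.08 = $2.8
Above 35 kWh: 27.208 × $0.12 = $3.26496
Bill = $6.06

$6.06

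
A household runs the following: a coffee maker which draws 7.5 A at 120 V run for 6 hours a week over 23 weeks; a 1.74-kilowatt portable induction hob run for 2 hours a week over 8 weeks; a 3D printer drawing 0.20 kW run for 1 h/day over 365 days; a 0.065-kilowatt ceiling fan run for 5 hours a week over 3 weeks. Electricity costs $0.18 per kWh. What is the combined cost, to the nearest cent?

$40.68

coffee maker: Power = 7.5 A × 120 V = 900 W = 0.9 kW
coffee maker: Runtime = 6 h/week × 23 weeks = 138 h
coffee maker: 0.9 kW × 138 h = 124.2 kWh
portable induction hob: Runtime = 2 h/week × 8 weeks = 16 h
portable induction hob: 1.74 kW × 16 h = 27.84 kWh
3D printer: Runtime = 1 h/day × 365 days = 365 h
3D printer: 0.2 kW × 365 h = 73 kWh
ceiling fan: Runtime = 5 h/week × 3 weeks = 15 h
ceiling fan: 0.065 kW × 15 h = 0.975 kWh
Total energy = 226.015 kWh
Cost = 226.015 × $0.18 = $40.68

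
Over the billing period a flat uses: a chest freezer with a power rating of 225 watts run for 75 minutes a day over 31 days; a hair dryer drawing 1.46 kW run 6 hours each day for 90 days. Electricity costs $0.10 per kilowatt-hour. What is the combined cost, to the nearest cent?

$79.71

chest freezer: Runtime = 75 min × 31 = 2325 min = 38.75 h
chest freezer: 0.225 kW × 38.75 h = 8.71875 kWh
hair dryer: Runtime = 6 h/day × 90 days = 540 h
hair dryer: 1.46 kW × 540 h = 788.4 kWh
Total energy = 797.11875 kWh
Cost = 797.11875 × $0.10 = $79.71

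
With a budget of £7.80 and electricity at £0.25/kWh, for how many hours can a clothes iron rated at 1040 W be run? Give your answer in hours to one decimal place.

Energy available = £7.80 ÷ £0.25/kWh = 31.2 kWh
Hours = 31.2 kWh ÷ 1.04 kW = 30.0 h

30.0 h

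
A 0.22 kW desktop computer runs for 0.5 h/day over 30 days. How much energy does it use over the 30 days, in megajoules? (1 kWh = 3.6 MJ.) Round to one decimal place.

Runtime = 0.5 h/day × 30 days = 15 h
Energy = 0.22 kW × 15 h = 3.3 kWh
= 3.3 × 3.6 MJ = 11.9 MJ

11.9 MJ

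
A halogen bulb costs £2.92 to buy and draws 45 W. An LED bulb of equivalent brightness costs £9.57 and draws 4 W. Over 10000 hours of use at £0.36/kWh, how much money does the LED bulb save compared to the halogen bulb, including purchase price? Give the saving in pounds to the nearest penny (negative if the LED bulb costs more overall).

£140.95

halogen bulb: £2.92 + (45/1000) kW × 10000 h × £0.36 = £2.92 + £162 = £164.92
LED bulb: £9.57 + (4/1000) kW × 10000 h × £0.36 = £9.57 + £14.4 = £23.97
Saving = £164.92 − £23.97 = £140.95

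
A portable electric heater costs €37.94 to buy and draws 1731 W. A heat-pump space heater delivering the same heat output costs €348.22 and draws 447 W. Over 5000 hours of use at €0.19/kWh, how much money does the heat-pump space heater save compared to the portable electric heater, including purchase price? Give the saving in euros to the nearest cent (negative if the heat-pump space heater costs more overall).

€909.52

portable electric heater: €37.94 + (1731/1000) kW × 5000 h × €0.19 = €37.94 + €1644.45 = €1682.39
heat-pump space heater: €348.22 + (447/1000) kW × 5000 h × €0.19 = €348.22 + €424.65 = €772.87
Saving = €1682.39 − €772.87 = €909.52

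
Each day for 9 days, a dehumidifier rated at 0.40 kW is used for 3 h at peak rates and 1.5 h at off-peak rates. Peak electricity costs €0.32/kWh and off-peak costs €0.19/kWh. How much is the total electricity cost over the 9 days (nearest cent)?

Peak energy = 0.4 kW × 3 h × 9 = 10.8 kWh
Off-peak energy = 0.4 kW × 1.5 h × 9 = 5.4 kWh
Cost = 10.8 × €0.32 + 5.4 × €0.19 = €3.456 + €1.026 = €4.48

€4.48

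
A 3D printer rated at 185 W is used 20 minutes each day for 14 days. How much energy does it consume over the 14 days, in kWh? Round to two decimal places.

0.86 kWh

Runtime = 20 min × 14 = 280 min = 4.666666… h
Energy = 0.185 kW × 4.666666… h = 0.863333… kWh ≈ 0.86 kWh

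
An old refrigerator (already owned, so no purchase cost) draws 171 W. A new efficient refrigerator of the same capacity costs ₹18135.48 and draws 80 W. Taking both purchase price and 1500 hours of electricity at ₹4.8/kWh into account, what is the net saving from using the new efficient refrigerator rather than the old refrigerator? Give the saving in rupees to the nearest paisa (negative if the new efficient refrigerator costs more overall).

old refrigerator: ₹0.00 + (171/1000) kW × 1500 h × ₹4.8 = ₹0.00 + ₹1231.2 = ₹1231.2
new efficient refrigerator: ₹18135.48 + (80/1000) kW × 1500 h × ₹4.8 = ₹18135.48 + ₹576 = ₹18711.48
Saving = ₹1231.2 − ₹18711.48 = −₹17480.28

-₹17480.28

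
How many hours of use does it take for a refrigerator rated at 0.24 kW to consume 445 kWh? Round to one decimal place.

Hours = 445 kWh ÷ 0.24 kW = 1854.2 h

1854.2 h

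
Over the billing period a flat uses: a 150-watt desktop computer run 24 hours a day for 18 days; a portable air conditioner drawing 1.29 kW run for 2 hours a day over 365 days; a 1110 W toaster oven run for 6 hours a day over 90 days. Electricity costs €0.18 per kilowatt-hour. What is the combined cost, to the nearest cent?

€289.06

desktop computer: Runtime = 24 h × 18 = 432 h
desktop computer: 0.15 kW × 432 h = 64.8 kWh
portable air conditioner: Runtime = 2 h/day × 365 days = 730 h
portable air conditioner: 1.29 kW × 730 h = 941.7 kWh
toaster oven: Runtime = 6 h/day × 90 days = 540 h
toaster oven: 1.11 kW × 540 h = 599.4 kWh
Total energy = 1605.9 kWh
Cost = 1605.9 × €0.18 = €289.06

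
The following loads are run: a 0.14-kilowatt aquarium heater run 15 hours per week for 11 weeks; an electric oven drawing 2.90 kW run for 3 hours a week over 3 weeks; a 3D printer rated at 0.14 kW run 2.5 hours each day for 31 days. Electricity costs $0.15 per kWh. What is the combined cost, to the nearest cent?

aquarium heater: Runtime = 15 h/week × 11 weeks = 165 h
aquarium heater: 0.14 kW × 165 h = 23.1 kWh
electric oven: Runtime = 3 h/week × 3 weeks = 9 h
electric oven: 2.9 kW × 9 h = 26.1 kWh
3D printer: Runtime = 2.5 h/day × 31 days = 77.5 h
3D printer: 0.14 kW × 77.5 h = 10.85 kWh
Total energy = 60.05 kWh
Cost = 60.05 × $0.15 = $9.01

$9.01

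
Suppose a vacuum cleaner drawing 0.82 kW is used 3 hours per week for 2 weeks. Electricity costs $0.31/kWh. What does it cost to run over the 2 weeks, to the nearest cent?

$1.53

Runtime = 3 h/week × 2 weeks = 6 h
Energy = 0.82 kW × 6 h = 4.92 kWh
Cost = 4.92 kWh × $0.31/kWh = $1.53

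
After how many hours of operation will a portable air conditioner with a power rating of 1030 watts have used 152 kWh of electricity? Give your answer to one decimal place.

Hours = 152 kWh ÷ 1.03 kW = 147.6 h

147.6 h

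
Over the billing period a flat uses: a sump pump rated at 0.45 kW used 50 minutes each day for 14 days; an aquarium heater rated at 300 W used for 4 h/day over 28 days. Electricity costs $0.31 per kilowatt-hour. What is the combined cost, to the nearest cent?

sump pump: Runtime = 50 min × 14 = 700 min = 11.666666… h
sump pump: 0.45 kW × 11.666666… h = 5.25 kWh
aquarium heater: Runtime = 4 h/day × 28 days = 112 h
aquarium heater: 0.3 kW × 112 h = 33.6 kWh
Total energy = 38.85 kWh
Cost = 38.85 × $0.31 = $12.04

$12.04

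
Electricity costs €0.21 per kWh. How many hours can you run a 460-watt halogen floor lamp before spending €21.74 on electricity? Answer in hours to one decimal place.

Energy available = €21.74 ÷ €0.21/kWh = 103.5238 kWh
Hours = 103.5238 kWh ÷ 0.46 kW = 225.1 h

225.1 h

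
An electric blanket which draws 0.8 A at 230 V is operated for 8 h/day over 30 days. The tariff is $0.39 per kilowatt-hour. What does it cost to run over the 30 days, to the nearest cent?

Power = 0.8 A × 230 V = 184 W = 0.184 kW
Runtime = 8 h/day × 30 days = 240 h
Energy = 0.184 kW × 240 h = 44.16 kWh
Cost = 44.16 kWh × $0.39/kWh = $17.22

$17.22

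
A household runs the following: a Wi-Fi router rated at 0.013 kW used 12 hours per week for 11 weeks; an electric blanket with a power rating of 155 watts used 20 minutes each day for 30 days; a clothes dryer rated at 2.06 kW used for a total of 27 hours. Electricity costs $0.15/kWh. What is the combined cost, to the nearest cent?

$8.83

Wi-Fi router: Runtime = 12 h/week × 11 weeks = 132 h
Wi-Fi router: 0.013 kW × 132 h = 1.716 kWh
electric blanket: Runtime = 20 min × 30 = 600 min = 10 h
electric blanket: 0.155 kW × 10 h = 1.55 kWh
clothes dryer: 2.06 kW × 27 h = 55.62 kWh
Total energy = 58.886 kWh
Cost = 58.886 × $0.15 = $8.83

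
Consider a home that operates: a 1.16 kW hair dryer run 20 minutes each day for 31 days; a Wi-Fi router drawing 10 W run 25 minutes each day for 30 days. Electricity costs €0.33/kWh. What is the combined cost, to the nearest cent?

€4.00

hair dryer: Runtime = 20 min × 31 = 620 min = 10.333333… h
hair dryer: 1.16 kW × 10.333333… h = 11.986666… kWh
Wi-Fi router: Runtime = 25 min × 30 = 750 min = 12.5 h
Wi-Fi router: 0.01 kW × 12.5 h = 0.125 kWh
Total energy = 12.111666… kWh
Cost = 12.111666… × €0.33 = €4.00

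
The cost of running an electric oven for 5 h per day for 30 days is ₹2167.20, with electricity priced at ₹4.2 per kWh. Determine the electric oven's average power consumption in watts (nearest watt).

Energy = ₹2167.20 ÷ ₹4.2/kWh = 516 kWh
Runtime = 5 h/day × 30 days = 150 h
Power = 516 kWh ÷ 150 h = 3.44 kW = 3440 W

3440 W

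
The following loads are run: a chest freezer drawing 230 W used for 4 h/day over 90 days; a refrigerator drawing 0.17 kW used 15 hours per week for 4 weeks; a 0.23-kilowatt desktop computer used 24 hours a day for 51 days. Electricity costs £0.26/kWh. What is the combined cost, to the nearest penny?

£97.38

chest freezer: Runtime = 4 h/day × 90 days = 360 h
chest freezer: 0.23 kW × 360 h = 82.8 kWh
refrigerator: Runtime = 15 h/week × 4 weeks = 60 h
refrigerator: 0.17 kW × 60 h = 10.2 kWh
desktop computer: Runtime = 24 h × 51 = 1224 h
desktop computer: 0.23 kW × 1224 h = 281.52 kWh
Total energy = 374.52 kWh
Cost = 374.52 × £0.26 = £97.38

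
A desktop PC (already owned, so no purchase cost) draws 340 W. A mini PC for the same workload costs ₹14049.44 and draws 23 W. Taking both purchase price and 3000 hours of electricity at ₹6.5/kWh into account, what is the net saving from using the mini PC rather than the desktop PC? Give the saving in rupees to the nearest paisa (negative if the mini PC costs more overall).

desktop PC: ₹0.00 + (340/1000) kW × 3000 h × ₹6.5 = ₹0.00 + ₹6630 = ₹6630
mini PC: ₹14049.44 + (23/1000) kW × 3000 h × ₹6.5 = ₹14049.44 + ₹448.5 = ₹14497.94
Saving = ₹6630 − ₹14497.94 = −₹7867.94

-₹7867.94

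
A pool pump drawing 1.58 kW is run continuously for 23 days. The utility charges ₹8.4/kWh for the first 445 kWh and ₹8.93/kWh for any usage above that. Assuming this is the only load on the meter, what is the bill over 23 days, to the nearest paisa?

Runtime = 24 h × 23 = 552 h
Energy = 1.58 kW × 552 h = 872.16 kWh
Tier 1 (0–445 kWh): 445 × ₹8.4 = ₹3738
Above 445 kWh: 427.16 × ₹8.93 = ₹3814.5388
Bill = ₹7552.54

₹7552.54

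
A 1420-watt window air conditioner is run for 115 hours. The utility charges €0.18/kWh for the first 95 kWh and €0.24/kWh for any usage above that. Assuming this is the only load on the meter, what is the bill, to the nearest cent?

€33.49

Energy = 1.42 kW × 115 h = 163.3 kWh
Tier 1 (0–95 kWh): 95 × €0.18 = €17.1
Above 95 kWh: 68.3 × €0.24 = €16.392
Bill = €33.49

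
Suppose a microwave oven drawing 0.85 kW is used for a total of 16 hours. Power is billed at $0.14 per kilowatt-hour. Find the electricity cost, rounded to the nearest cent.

Energy = 0.85 kW × 16 h = 13.6 kWh
Cost = 13.6 kWh × $0.14/kWh = $1.90

$1.90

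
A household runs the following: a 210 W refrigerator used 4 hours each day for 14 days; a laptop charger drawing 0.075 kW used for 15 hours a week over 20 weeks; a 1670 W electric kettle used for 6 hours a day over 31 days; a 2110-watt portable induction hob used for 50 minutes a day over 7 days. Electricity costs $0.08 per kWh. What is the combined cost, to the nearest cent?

refrigerator: Runtime = 4 h/day × 14 days = 56 h
refrigerator: 0.21 kW × 56 h = 11.76 kWh
laptop charger: Runtime = 15 h/week × 20 weeks = 300 h
laptop charger: 0.075 kW × 300 h = 22.5 kWh
electric kettle: Runtime = 6 h/day × 31 days = 186 h
electric kettle: 1.67 kW × 186 h = 310.62 kWh
portable induction hob: Runtime = 50 min × 7 = 350 min = 5.833333… h
portable induction hob: 2.11 kW × 5.833333… h = 12.308333… kWh
Total energy = 357.188333… kWh
Cost = 357.188333… × $0.08 = $28.58

$28.58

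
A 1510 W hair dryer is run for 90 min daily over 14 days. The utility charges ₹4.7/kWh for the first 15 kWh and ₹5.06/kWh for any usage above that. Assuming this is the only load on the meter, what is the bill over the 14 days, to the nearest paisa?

Runtime = 90 min × 14 = 1260 min = 21 h
Energy = 1.51 kW × 21 h = 31.71 kWh
Tier 1 (0–15 kWh): 15 × ₹4.7 = ₹70.5
Above 15 kWh: 16.71 × ₹5.06 = ₹84.5526
Bill = ₹155.05

₹155.05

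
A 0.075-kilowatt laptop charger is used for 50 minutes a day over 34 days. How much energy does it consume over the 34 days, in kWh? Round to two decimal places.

2.13 kWh

Runtime = 50 min × 34 = 1700 min = 28.333333… h
Energy = 0.075 kW × 28.333333… h = 2.125 kWh ≈ 2.13 kWh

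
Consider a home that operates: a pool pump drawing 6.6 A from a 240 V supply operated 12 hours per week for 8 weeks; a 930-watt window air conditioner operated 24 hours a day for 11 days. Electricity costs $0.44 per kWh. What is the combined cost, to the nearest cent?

pool pump: Power = 6.6 A × 240 V = 1584 W = 1.584 kW
pool pump: Runtime = 12 h/week × 8 weeks = 96 h
pool pump: 1.584 kW × 96 h = 152.064 kWh
window air conditioner: Runtime = 24 h × 11 = 264 h
window air conditioner: 0.93 kW × 264 h = 245.52 kWh
Total energy = 397.584 kWh
Cost = 397.584 × $0.44 = $174.94

$174.94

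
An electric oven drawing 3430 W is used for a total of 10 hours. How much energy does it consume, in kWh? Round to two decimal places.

34.30 kWh

Energy = 3.43 kW × 10 h = 34.3 kWh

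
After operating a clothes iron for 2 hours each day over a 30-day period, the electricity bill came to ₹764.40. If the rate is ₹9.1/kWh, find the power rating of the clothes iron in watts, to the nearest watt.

Energy = ₹764.40 ÷ ₹9.1/kWh = 84 kWh
Runtime = 2 h/day × 30 days = 60 h
Power = 84 kWh ÷ 60 h = 1.4 kW = 1400 W

1400 W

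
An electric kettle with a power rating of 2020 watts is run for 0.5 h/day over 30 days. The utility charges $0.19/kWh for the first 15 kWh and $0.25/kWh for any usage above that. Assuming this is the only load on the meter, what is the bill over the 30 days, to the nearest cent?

$6.68

Runtime = 0.5 h/day × 30 days = 15 h
Energy = 2.02 kW × 15 h = 30.3 kWh
Tier 1 (0–15 kWh): 15 × $0.19 = $2.85
Above 15 kWh: 15.3 × $0.25 = $3.825
Bill = $6.68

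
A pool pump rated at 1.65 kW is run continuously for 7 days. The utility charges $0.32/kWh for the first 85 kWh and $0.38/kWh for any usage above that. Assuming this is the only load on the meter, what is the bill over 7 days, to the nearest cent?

$100.24

Runtime = 24 h × 7 = 168 h
Energy = 1.65 kW × 168 h = 277.2 kWh
Tier 1 (0–85 kWh): 85 × $0.32 = $27.2
Above 85 kWh: 192.2 × $0.38 = $73.036
Bill = $100.24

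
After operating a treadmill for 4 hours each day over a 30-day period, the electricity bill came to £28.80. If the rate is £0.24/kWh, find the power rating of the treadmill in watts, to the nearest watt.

1000 W

Energy = £28.80 ÷ £0.24/kWh = 120 kWh
Runtime = 4 h/day × 30 days = 120 h
Power = 120 kWh ÷ 120 h = 1 kW = 1000 W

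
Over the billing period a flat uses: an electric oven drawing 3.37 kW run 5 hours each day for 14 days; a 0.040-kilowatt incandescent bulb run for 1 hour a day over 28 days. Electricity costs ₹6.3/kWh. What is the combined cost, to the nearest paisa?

₹1493.23

electric oven: Runtime = 5 h/day × 14 days = 70 h
electric oven: 3.37 kW × 70 h = 235.9 kWh
incandescent bulb: Runtime = 1 h/day × 28 days = 28 h
incandescent bulb: 0.04 kW × 28 h = 1.12 kWh
Total energy = 237.02 kWh
Cost = 237.02 × ₹6.3 = ₹1493.23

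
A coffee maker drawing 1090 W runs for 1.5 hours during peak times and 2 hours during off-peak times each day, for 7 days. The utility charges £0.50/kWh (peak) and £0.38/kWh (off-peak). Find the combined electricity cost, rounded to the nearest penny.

Peak energy = 1.09 kW × 1.5 h × 7 = 11.445 kWh
Off-peak energy = 1.09 kW × 2 h × 7 = 15.26 kWh
Cost = 11.445 × £0.50 + 15.26 × £0.38 = £5.7225 + £5.7988 = £11.52

£11.52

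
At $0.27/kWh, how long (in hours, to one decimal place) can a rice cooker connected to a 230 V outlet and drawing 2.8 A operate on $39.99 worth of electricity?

230.0 h

Power = 2.8 A × 230 V = 644 W = 0.644 kW
Energy available = $39.99 ÷ $0.27/kWh = 148.1111 kWh
Hours = 148.1111 kWh ÷ 0.644 kW = 230.0 h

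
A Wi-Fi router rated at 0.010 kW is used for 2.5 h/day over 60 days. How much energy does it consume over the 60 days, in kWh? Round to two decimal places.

1.50 kWh

Runtime = 2.5 h/day × 60 days = 150 h
Energy = 0.01 kW × 150 h = 1.5 kWh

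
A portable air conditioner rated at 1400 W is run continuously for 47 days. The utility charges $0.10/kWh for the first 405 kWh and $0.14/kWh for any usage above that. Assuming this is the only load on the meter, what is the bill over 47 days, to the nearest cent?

Runtime = 24 h × 47 = 1128 h
Energy = 1.4 kW × 1128 h = 1579.2 kWh
Tier 1 (0–405 kWh): 405 × $0.10 = $40.5
Above 405 kWh: 1174.2 × $0.14 = $164.388
Bill = $204.89

$204.89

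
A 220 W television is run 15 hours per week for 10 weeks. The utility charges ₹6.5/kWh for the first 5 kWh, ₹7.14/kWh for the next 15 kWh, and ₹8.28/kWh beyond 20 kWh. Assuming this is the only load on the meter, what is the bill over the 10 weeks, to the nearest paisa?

₹247.24

Runtime = 15 h/week × 10 weeks = 150 h
Energy = 0.22 kW × 150 h = 33 kWh
Tier 1 (0–5 kWh): 5 × ₹6.5 = ₹32.5
Tier 2 (5–20 kWh): 15 × ₹7.14 = ₹107.1
Above 20 kWh: 13 × ₹8.28 = ₹107.64
Bill = ₹247.24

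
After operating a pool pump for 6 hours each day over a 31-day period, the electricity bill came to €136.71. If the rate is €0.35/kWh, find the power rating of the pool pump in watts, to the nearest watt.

2100 W

Energy = €136.71 ÷ €0.35/kWh = 390.6 kWh
Runtime = 6 h/day × 31 days = 186 h
Power = 390.6 kWh ÷ 186 h = 2.1 kW = 2100 W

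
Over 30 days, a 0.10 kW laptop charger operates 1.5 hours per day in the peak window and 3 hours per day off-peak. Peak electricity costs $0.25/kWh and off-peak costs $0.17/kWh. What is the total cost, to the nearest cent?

Peak energy = 0.1 kW × 1.5 h × 30 = 4.5 kWh
Off-peak energy = 0.1 kW × 3 h × 30 = 9 kWh
Cost = 4.5 × $0.25 + 9 × $0.17 = $1.125 + $1.53 = $2.66

$2.66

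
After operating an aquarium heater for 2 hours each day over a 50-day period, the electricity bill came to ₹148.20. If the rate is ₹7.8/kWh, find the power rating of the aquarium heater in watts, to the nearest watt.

190 W

Energy = ₹148.20 ÷ ₹7.8/kWh = 19 kWh
Runtime = 2 h/day × 50 days = 100 h
Power = 19 kWh ÷ 100 h = 0.19 kW = 190 W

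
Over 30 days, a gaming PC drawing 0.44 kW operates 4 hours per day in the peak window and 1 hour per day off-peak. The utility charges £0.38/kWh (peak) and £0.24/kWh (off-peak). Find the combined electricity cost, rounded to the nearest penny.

£23.23

Peak energy = 0.44 kW × 4 h × 30 = 52.8 kWh
Off-peak energy = 0.44 kW × 1 h × 30 = 13.2 kWh
Cost = 52.8 × £0.38 + 13.2 × £0.24 = £20.064 + £3.168 = £23.23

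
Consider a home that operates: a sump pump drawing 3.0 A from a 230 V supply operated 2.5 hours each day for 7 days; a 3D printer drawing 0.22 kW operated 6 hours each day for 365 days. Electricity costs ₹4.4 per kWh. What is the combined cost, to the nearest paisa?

₹2173.05

sump pump: Power = 3.0 A × 230 V = 690 W = 0.69 kW
sump pump: Runtime = 2.5 h/day × 7 days = 17.5 h
sump pump: 0.69 kW × 17.5 h = 12.075 kWh
3D printer: Runtime = 6 h/day × 365 days = 2190 h
3D printer: 0.22 kW × 2190 h = 481.8 kWh
Total energy = 493.875 kWh
Cost = 493.875 × ₹4.4 = ₹2173.05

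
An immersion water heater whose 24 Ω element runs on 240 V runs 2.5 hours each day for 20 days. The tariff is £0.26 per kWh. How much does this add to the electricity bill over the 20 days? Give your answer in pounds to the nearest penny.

Power = V²/R = 240²/24 = 2400 W = 2.4 kW
Runtime = 2.5 h/day × 20 days = 50 h
Energy = 2.4 kW × 50 h = 120 kWh
Cost = 120 kWh × £0.26/kWh = £31.20

£31.20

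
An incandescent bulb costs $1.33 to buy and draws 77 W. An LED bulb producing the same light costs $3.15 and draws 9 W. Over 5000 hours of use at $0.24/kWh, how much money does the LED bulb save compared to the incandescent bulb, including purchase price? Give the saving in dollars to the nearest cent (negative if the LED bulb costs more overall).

incandescent bulb: $1.33 + (77/1000) kW × 5000 h × $0.24 = $1.33 + $92.4 = $93.73
LED bulb: $3.15 + (9/1000) kW × 5000 h × $0.24 = $3.15 + $10.8 = $13.95
Saving = $93.73 − $13.95 = $79.78

$79.78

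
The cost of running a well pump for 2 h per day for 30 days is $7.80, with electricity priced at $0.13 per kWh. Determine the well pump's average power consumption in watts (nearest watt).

Energy = $7.80 ÷ $0.13/kWh = 60 kWh
Runtime = 2 h/day × 30 days = 60 h
Power = 60 kWh ÷ 60 h = 1 kW = 1000 W

1000 W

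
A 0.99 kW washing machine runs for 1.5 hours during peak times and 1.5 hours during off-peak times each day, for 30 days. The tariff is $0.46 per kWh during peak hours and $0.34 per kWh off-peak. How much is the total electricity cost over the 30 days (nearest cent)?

$35.64

Peak energy = 0.99 kW × 1.5 h × 30 = 44.55 kWh
Off-peak energy = 0.99 kW × 1.5 h × 30 = 44.55 kWh
Cost = 44.55 × $0.46 + 44.55 × $0.34 = $20.493 + $15.147 = $35.64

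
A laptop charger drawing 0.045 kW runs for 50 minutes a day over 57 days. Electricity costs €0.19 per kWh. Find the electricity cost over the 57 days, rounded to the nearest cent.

Runtime = 50 min × 57 = 2850 min = 47.5 h
Energy = 0.045 kW × 47.5 h = 2.1375 kWh
Cost = 2.1375 kWh × €0.19/kWh = €0.41

€0.41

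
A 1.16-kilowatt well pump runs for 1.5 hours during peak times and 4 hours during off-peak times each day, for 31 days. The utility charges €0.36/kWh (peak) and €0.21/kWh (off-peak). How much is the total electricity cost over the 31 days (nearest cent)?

€49.62

Peak energy = 1.16 kW × 1.5 h × 31 = 53.94 kWh
Off-peak energy = 1.16 kW × 4 h × 31 = 143.84 kWh
Cost = 53.94 × €0.36 + 143.84 × €0.21 = €19.4184 + €30.2064 = €49.62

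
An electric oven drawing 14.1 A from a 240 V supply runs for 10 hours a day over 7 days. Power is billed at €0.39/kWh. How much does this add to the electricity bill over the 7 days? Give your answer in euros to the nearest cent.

Power = 14.1 A × 240 V = 3384 W = 3.384 kW
Runtime = 10 h/day × 7 days = 70 h
Energy = 3.384 kW × 70 h = 236.88 kWh
Cost = 236.88 kWh × €0.39/kWh = €92.38

€92.38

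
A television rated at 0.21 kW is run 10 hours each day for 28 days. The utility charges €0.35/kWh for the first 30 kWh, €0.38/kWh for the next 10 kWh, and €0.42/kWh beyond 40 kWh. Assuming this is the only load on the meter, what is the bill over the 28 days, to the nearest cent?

€22.20

Runtime = 10 h/day × 28 days = 280 h
Energy = 0.21 kW × 280 h = 58.8 kWh
Tier 1 (0–30 kWh): 30 × €0.35 = €10.5
Tier 2 (30–40 kWh): 10 × €0.38 = €3.8
Above 40 kWh: 18.8 × €0.42 = €7.896
Bill = €22.20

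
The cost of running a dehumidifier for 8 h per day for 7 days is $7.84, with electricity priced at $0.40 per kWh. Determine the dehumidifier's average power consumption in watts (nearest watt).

Energy = $7.84 ÷ $0.40/kWh = 19.6 kWh
Runtime = 8 h/day × 7 days = 56 h
Power = 19.6 kWh ÷ 56 h = 0.35 kW = 350 W

350 W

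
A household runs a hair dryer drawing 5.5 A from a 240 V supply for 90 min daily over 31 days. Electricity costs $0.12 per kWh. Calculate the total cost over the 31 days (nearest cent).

Power = 5.5 A × 240 V = 1320 W = 1.32 kW
Runtime = 90 min × 31 = 2790 min = 46.5 h
Energy = 1.32 kW × 46.5 h = 61.38 kWh
Cost = 61.38 kWh × $0.12/kWh = $7.37

$7.37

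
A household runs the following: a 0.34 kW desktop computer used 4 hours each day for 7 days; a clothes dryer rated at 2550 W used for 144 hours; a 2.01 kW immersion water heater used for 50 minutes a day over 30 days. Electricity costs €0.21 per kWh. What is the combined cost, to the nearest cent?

€89.66

desktop computer: Runtime = 4 h/day × 7 days = 28 h
desktop computer: 0.34 kW × 28 h = 9.52 kWh
clothes dryer: 2.55 kW × 144 h = 367.2 kWh
immersion water heater: Runtime = 50 min × 30 = 1500 min = 25 h
immersion water heater: 2.01 kW × 25 h = 50.25 kWh
Total energy = 426.97 kWh
Cost = 426.97 × €0.21 = €89.66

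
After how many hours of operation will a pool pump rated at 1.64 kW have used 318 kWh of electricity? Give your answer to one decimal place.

Hours = 318 kWh ÷ 1.64 kW = 193.9 h

193.9 h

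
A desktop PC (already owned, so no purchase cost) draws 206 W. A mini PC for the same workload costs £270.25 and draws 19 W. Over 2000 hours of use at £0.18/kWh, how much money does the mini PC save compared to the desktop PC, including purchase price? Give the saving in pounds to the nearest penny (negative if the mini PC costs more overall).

-£202.93

desktop PC: £0.00 + (206/1000) kW × 2000 h × £0.18 = £0.00 + £74.16 = £74.16
mini PC: £270.25 + (19/1000) kW × 2000 h × £0.18 = £270.25 + £6.84 = £277.09
Saving = £74.16 − £277.09 = −£202.93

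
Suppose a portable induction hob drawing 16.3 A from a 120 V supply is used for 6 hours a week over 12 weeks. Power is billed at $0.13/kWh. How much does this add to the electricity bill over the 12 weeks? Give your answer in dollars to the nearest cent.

$18.31

Power = 16.3 A × 120 V = 1956 W = 1.956 kW
Runtime = 6 h/week × 12 weeks = 72 h
Energy = 1.956 kW × 72 h = 140.832 kWh
Cost = 140.832 kWh × $0.13/kWh = $18.31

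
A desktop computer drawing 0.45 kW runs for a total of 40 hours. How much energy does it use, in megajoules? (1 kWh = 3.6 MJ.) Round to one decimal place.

64.8 MJ

Energy = 0.45 kW × 40 h = 18 kWh
= 18 × 3.6 MJ = 64.8 MJ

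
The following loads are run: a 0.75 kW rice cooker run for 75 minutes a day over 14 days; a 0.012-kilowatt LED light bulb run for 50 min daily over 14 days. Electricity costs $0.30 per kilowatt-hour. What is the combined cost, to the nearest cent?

rice cooker: Runtime = 75 min × 14 = 1050 min = 17.5 h
rice cooker: 0.75 kW × 17.5 h = 13.125 kWh
LED light bulb: Runtime = 50 min × 14 = 700 min = 11.666666… h
LED light bulb: 0.012 kW × 11.666666… h = 0.14 kWh
Total energy = 13.265 kWh
Cost = 13.265 × $0.30 = $3.98

$3.98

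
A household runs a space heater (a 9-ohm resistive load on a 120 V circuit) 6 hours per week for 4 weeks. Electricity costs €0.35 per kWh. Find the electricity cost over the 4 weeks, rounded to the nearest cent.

€13.44

Power = V²/R = 120²/9 = 1600 W = 1.6 kW
Runtime = 6 h/week × 4 weeks = 24 h
Energy = 1.6 kW × 24 h = 38.4 kWh
Cost = 38.4 kWh × €0.35/kWh = €13.44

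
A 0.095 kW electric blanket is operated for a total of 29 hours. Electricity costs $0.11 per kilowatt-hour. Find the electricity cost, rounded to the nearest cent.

Energy = 0.095 kW × 29 h = 2.755 kWh
Cost = 2.755 kWh × $0.11/kWh = $0.30

$0.30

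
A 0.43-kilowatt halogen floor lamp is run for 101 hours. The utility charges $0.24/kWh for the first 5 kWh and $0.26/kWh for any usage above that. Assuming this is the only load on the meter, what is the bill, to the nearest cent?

Energy = 0.43 kW × 101 h = 43.43 kWh
Tier 1 (0–5 kWh): 5 × $0.24 = $1.2
Above 5 kWh: 38.43 × $0.26 = $9.9918
Bill = $11.19

$11.19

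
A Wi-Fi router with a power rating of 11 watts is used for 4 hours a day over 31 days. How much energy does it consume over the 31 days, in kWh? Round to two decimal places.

1.36 kWh

Runtime = 4 h/day × 31 days = 124 h
Energy = 0.011 kW × 124 h = 1.364 kWh ≈ 1.36 kWh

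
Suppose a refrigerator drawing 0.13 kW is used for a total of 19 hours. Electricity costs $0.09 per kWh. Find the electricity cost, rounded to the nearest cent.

$0.22

Energy = 0.13 kW × 19 h = 2.47 kWh
Cost = 2.47 kWh × $0.09/kWh = $0.22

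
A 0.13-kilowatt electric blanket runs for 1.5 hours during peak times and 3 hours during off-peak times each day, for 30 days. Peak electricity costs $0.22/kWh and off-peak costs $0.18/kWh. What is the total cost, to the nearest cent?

$3.39

Peak energy = 0.13 kW × 1.5 h × 30 = 5.85 kWh
Off-peak energy = 0.13 kW × 3 h × 30 = 11.7 kWh
Cost = 5.85 × $0.22 + 11.7 × $0.18 = $1.287 + $2.106 = $3.39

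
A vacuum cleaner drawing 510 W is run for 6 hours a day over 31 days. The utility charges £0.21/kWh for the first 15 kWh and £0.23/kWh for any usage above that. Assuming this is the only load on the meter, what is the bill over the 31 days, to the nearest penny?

£21.52

Runtime = 6 h/day × 31 days = 186 h
Energy = 0.51 kW × 186 h = 94.86 kWh
Tier 1 (0–15 kWh): 15 × £0.21 = £3.15
Above 15 kWh: 79.86 × £0.23 = £18.3678
Bill = £21.52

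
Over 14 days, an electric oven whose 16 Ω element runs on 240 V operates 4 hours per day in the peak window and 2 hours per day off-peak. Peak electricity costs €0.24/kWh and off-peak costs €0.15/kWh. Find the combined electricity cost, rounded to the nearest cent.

€63.50

Power = V²/R = 240²/16 = 3600 W = 3.6 kW
Peak energy = 3.6 kW × 4 h × 14 = 201.6 kWh
Off-peak energy = 3.6 kW × 2 h × 14 = 100.8 kWh
Cost = 201.6 × €0.24 + 100.8 × €0.15 = €48.384 + €15.12 = €63.50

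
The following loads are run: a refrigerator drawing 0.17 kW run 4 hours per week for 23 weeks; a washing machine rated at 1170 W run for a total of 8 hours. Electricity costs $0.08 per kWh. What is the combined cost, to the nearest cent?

refrigerator: Runtime = 4 h/week × 23 weeks = 92 h
refrigerator: 0.17 kW × 92 h = 15.64 kWh
washing machine: 1.17 kW × 8 h = 9.36 kWh
Total energy = 25 kWh
Cost = 25 × $0.08 = $2.00

$2.00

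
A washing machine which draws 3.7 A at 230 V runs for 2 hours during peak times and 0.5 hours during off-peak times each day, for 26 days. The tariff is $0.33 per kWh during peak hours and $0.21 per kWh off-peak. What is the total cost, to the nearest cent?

$16.93

Power = 3.7 A × 230 V = 851 W = 0.851 kW
Peak energy = 0.851 kW × 2 h × 26 = 44.252 kWh
Off-peak energy = 0.851 kW × 0.5 h × 26 = 11.063 kWh
Cost = 44.252 × $0.33 + 11.063 × $0.21 = $14.60316 + $2.32323 = $16.93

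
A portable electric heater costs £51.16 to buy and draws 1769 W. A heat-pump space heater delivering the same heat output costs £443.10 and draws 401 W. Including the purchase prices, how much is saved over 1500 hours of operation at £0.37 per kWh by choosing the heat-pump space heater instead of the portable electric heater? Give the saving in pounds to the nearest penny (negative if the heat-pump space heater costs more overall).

£367.30

portable electric heater: £51.16 + (1769/1000) kW × 1500 h × £0.37 = £51.16 + £981.795 = £1032.955
heat-pump space heater: £443.10 + (401/1000) kW × 1500 h × £0.37 = £443.10 + £222.555 = £665.655
Saving = £1032.955 − £665.655 = £367.3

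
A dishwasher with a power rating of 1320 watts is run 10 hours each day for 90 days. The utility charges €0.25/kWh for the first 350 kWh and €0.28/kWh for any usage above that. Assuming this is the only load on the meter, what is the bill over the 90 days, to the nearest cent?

Runtime = 10 h/day × 90 days = 900 h
Energy = 1.32 kW × 900 h = 1188 kWh
Tier 1 (0–350 kWh): 350 × €0.25 = €87.5
Above 350 kWh: 838 × €0.28 = €234.64
Bill = €322.14

€322.14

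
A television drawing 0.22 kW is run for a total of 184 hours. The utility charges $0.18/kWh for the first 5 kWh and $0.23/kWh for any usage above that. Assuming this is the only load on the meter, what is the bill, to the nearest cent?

Energy = 0.22 kW × 184 h = 40.48 kWh
Tier 1 (0–5 kWh): 5 × $0.18 = $0.9
Above 5 kWh: 35.48 × $0.23 = $8.1604
Bill = $9.06

$9.06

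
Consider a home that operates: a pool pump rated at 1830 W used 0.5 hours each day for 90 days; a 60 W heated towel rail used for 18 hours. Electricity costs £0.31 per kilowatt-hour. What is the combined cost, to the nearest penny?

£25.86

pool pump: Runtime = 0.5 h/day × 90 days = 45 h
pool pump: 1.83 kW × 45 h = 82.35 kWh
heated towel rail: 0.06 kW × 18 h = 1.08 kWh
Total energy = 83.43 kWh
Cost = 83.43 × £0.31 = £25.86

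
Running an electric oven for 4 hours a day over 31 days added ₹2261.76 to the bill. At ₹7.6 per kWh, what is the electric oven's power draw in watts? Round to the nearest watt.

2400 W

Energy = ₹2261.76 ÷ ₹7.6/kWh = 297.6 kWh
Runtime = 4 h/day × 31 days = 124 h
Power = 297.6 kWh ÷ 124 h = 2.4 kW = 2400 W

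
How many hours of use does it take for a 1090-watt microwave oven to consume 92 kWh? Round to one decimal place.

Hours = 92 kWh ÷ 1.09 kW = 84.4 h

84.4 h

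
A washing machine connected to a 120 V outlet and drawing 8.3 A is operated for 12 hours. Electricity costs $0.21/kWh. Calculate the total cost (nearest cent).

Power = 8.3 A × 120 V = 996 W = 0.996 kW
Energy = 0.996 kW × 12 h = 11.952 kWh
Cost = 11.952 kWh × $0.21/kWh = $2.51

$2.51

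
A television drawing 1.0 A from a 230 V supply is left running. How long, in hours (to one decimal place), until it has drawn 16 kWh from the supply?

69.6 h

Power = 1.0 A × 230 V = 230 W = 0.23 kW
Hours = 16 kWh ÷ 0.23 kW = 69.6 h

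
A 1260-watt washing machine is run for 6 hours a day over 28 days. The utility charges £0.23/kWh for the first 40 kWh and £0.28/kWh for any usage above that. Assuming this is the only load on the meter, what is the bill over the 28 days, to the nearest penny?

£57.27

Runtime = 6 h/day × 28 days = 168 h
Energy = 1.26 kW × 168 h = 211.68 kWh
Tier 1 (0–40 kWh): 40 × £0.23 = £9.2
Above 40 kWh: 171.68 × £0.28 = £48.0704
Bill = £57.27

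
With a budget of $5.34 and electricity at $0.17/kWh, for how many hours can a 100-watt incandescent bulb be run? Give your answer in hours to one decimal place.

314.1 h

Energy available = $5.34 ÷ $0.17/kWh = 31.4118 kWh
Hours = 31.4118 kWh ÷ 0.1 kW = 314.1 h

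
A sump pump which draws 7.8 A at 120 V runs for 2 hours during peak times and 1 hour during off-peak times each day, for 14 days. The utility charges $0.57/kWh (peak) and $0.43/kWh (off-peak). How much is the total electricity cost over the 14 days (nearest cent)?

Power = 7.8 A × 120 V = 936 W = 0.936 kW
Peak energy = 0.936 kW × 2 h × 14 = 26.208 kWh
Off-peak energy = 0.936 kW × 1 h × 14 = 13.104 kWh
Cost = 26.208 × $0.57 + 13.104 × $0.43 = $14.93856 + $5.63472 = $20.57

$20.57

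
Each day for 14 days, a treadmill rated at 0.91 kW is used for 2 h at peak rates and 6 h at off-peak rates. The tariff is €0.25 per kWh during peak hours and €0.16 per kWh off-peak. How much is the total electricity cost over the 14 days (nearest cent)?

€18.60

Peak energy = 0.91 kW × 2 h × 14 = 25.48 kWh
Off-peak energy = 0.91 kW × 6 h × 14 = 76.44 kWh
Cost = 25.48 × €0.25 + 76.44 × €0.16 = €6.37 + €12.2304 = €18.60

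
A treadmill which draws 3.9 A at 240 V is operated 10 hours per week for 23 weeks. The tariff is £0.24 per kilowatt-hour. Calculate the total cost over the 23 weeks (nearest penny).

£51.67

Power = 3.9 A × 240 V = 936 W = 0.936 kW
Runtime = 10 h/week × 23 weeks = 230 h
Energy = 0.936 kW × 230 h = 215.28 kWh
Cost = 215.28 kWh × £0.24/kWh = £51.67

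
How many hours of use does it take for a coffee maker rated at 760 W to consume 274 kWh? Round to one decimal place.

Hours = 274 kWh ÷ 0.76 kW = 360.5 h

360.5 h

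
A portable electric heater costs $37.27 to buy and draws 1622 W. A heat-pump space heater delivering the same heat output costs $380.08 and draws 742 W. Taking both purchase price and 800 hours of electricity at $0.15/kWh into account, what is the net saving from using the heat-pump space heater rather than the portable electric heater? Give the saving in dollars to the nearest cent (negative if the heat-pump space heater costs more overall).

portable electric heater: $37.27 + (1622/1000) kW × 800 h × $0.15 = $37.27 + $194.64 = $231.91
heat-pump space heater: $380.08 + (742/1000) kW × 800 h × $0.15 = $380.08 + $89.04 = $469.12
Saving = $231.91 − $469.12 = −$237.21

-$237.21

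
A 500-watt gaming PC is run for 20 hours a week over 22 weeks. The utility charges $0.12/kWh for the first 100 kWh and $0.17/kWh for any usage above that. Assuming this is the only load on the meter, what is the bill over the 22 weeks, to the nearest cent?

Runtime = 20 h/week × 22 weeks = 440 h
Energy = 0.5 kW × 440 h = 220 kWh
Tier 1 (0–100 kWh): 100 × $0.12 = $12
Above 100 kWh: 120 × $0.17 = $20.4
Bill = $32.40

$32.40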